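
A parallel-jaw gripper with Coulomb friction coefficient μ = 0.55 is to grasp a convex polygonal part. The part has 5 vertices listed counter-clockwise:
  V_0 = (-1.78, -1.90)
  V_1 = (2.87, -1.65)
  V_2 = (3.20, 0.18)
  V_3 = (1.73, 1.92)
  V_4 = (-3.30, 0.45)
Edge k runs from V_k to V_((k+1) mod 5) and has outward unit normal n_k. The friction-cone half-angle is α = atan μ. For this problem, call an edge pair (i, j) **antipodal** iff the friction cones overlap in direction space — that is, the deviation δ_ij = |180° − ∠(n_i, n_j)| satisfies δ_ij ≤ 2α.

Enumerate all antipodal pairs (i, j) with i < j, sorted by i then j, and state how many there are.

α = atan 0.55 = 28.81°;  2α = 57.62°
n_0 = (+0.0537, -0.9986)
n_1 = (+0.9841, -0.1775)
n_2 = (+0.7639, +0.6454)
n_3 = (-0.2805, +0.9599)
n_4 = (-0.8397, -0.5431)
  (0,1): δ = 103.30°  ·
  (0,2): δ = 52.89°  ✓
  (0,3): δ = 13.21°  ✓
  (0,4): δ = 119.82°  ·
  (1,2): δ = 129.59°  ·
  (1,3): δ = 63.49°  ·
  (1,4): δ = 43.12°  ✓
  (2,3): δ = 113.90°  ·
  (2,4): δ = 7.30°  ✓
  (3,4): δ = 73.40°  ·
antipodal pairs: 4

count = 4; pairs: (0,2), (0,3), (1,4), (2,4)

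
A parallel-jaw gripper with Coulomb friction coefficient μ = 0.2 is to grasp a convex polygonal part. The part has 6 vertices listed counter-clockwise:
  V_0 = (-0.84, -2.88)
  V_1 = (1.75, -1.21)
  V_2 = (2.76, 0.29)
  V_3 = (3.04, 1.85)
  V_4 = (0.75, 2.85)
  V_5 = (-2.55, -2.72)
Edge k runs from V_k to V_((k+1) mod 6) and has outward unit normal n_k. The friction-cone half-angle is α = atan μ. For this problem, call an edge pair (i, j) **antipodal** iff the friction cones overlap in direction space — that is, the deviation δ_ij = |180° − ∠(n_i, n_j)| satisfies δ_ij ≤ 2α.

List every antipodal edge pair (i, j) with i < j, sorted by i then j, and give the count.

count = 3; pairs: (1,4), (2,4), (3,5)

α = atan 0.2 = 11.31°;  2α = 22.62°
n_0 = (+0.5419, -0.8404)
n_1 = (+0.8295, -0.5585)
n_2 = (+0.9843, -0.1767)
n_3 = (+0.4002, +0.9164)
n_4 = (-0.8603, +0.5097)
n_5 = (-0.0932, -0.9957)
  (0,1): δ = 156.77°  ·
  (0,2): δ = 132.99°  ·
  (0,3): δ = 56.40°  ·
  (0,4): δ = 26.54°  ·
  (0,5): δ = 141.84°  ·
  (1,2): δ = 156.22°  ·
  (1,3): δ = 79.64°  ·
  (1,4): δ = 3.31°  ✓
  (1,5): δ = 118.61°  ·
  (2,3): δ = 103.41°  ·
  (2,4): δ = 20.47°  ✓
  (2,5): δ = 94.83°  ·
  (3,4): δ = 97.06°  ·
  (3,5): δ = 18.24°  ✓
  (4,5): δ = 64.70°  ·
antipodal pairs: 3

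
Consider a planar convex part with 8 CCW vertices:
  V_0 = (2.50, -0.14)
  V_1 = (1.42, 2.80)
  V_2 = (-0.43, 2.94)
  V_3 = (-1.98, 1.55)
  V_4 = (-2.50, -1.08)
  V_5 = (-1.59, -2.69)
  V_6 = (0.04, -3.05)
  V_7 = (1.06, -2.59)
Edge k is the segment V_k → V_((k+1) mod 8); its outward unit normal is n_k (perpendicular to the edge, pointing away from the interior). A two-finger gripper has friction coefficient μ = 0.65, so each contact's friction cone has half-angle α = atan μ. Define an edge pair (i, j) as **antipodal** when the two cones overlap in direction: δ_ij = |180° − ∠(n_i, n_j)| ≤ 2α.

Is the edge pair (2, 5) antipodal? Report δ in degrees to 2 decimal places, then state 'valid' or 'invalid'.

α = atan 0.65 = 33.02°;  2α = 66.05°
edge 2: e_2 = (-1.55, -1.39);  n_2 = (-0.6676, +0.7445)
edge 5: e_5 = (+1.63, -0.36);  n_5 = (-0.2157, -0.9765)
∠(n_2, n_5) = 125.66°
δ = |180° − 125.66°| = 54.34°
54.34° ≤ 2α = 66.05°  →  valid

δ = 54.34°, valid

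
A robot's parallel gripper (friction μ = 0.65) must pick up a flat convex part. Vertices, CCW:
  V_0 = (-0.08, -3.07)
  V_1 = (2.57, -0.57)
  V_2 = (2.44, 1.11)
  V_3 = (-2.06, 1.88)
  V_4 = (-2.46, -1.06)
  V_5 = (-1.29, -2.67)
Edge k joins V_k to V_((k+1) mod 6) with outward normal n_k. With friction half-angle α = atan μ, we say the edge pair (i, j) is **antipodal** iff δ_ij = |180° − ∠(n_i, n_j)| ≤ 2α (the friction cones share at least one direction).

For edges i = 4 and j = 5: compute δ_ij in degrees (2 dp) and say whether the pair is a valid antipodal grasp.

δ = 144.30°, invalid

α = atan 0.65 = 33.02°;  2α = 66.05°
edge 4: e_4 = (+1.17, -1.61);  n_4 = (-0.8090, -0.5879)
edge 5: e_5 = (+1.21, -0.40);  n_5 = (-0.3139, -0.9495)
∠(n_4, n_5) = 35.70°
δ = |180° − 35.70°| = 144.30°
144.30° > 2α = 66.05°  →  invalid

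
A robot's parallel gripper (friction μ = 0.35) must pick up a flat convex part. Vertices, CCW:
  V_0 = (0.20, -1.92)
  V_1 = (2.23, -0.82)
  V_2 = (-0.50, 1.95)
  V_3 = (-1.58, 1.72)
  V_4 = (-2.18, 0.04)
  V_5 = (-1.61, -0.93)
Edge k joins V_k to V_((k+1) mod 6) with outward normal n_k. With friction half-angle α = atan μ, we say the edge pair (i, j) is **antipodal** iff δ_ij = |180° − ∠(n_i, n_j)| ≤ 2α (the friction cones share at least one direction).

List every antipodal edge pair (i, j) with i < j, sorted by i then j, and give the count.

α = atan 0.35 = 19.29°;  2α = 38.58°
n_0 = (+0.4764, -0.8792)
n_1 = (+0.7122, +0.7019)
n_2 = (-0.2083, +0.9781)
n_3 = (-0.9417, +0.3363)
n_4 = (-0.8622, -0.5066)
n_5 = (-0.4799, -0.8773)
  (0,1): δ = 73.87°  ·
  (0,2): δ = 16.43°  ✓
  (0,3): δ = 41.89°  ·
  (0,4): δ = 91.99°  ·
  (0,5): δ = 122.87°  ·
  (1,2): δ = 122.56°  ·
  (1,3): δ = 64.24°  ·
  (1,4): δ = 14.14°  ✓
  (1,5): δ = 16.74°  ✓
  (2,3): δ = 121.68°  ·
  (2,4): δ = 71.58°  ·
  (2,5): δ = 40.70°  ·
  (3,4): δ = 129.91°  ·
  (3,5): δ = 99.02°  ·
  (4,5): δ = 149.12°  ·
antipodal pairs: 3

count = 3; pairs: (0,2), (1,4), (1,5)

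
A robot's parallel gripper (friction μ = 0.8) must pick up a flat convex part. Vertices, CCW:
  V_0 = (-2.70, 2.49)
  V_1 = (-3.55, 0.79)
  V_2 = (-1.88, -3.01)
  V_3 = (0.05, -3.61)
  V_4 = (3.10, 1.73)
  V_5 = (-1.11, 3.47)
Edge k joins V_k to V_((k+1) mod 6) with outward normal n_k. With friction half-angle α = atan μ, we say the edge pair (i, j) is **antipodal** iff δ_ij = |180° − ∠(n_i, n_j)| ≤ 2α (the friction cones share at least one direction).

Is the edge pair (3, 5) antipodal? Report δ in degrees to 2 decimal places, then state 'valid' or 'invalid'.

δ = 28.62°, valid

α = atan 0.8 = 38.66°;  2α = 77.32°
edge 3: e_3 = (+3.05, +5.34);  n_3 = (+0.8683, -0.4960)
edge 5: e_5 = (-1.59, -0.98);  n_5 = (-0.5247, +0.8513)
∠(n_3, n_5) = 151.38°
δ = |180° − 151.38°| = 28.62°
28.62° ≤ 2α = 77.32°  →  valid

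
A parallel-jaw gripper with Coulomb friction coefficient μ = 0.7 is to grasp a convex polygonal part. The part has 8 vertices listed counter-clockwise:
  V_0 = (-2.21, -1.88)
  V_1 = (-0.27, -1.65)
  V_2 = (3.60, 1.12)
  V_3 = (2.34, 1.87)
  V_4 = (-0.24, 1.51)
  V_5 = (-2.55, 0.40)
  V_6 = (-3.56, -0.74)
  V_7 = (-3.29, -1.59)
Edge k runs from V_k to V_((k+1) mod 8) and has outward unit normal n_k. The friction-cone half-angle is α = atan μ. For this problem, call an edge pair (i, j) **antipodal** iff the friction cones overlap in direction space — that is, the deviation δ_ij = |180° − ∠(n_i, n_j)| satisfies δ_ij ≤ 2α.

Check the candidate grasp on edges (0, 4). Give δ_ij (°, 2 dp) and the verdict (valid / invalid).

α = atan 0.7 = 34.99°;  2α = 69.98°
edge 0: e_0 = (+1.94, +0.23);  n_0 = (+0.1177, -0.9930)
edge 4: e_4 = (-2.31, -1.11);  n_4 = (-0.4331, +0.9013)
∠(n_0, n_4) = 161.10°
δ = |180° − 161.10°| = 18.90°
18.90° ≤ 2α = 69.98°  →  valid

δ = 18.90°, valid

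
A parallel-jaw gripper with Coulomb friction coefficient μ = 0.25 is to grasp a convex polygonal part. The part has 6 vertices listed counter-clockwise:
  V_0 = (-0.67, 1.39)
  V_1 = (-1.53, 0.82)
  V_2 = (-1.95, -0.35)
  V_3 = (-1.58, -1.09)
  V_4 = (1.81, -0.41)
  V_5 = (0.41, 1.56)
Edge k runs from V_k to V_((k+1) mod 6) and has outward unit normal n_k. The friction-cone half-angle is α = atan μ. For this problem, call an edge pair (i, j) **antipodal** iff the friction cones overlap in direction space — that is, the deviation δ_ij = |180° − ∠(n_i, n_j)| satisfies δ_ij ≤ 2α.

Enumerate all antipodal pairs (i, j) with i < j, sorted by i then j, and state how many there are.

α = atan 0.25 = 14.04°;  2α = 28.07°
n_0 = (-0.5525, +0.8335)
n_1 = (-0.9412, +0.3379)
n_2 = (-0.8944, -0.4472)
n_3 = (+0.1967, -0.9805)
n_4 = (+0.8151, +0.5793)
n_5 = (-0.1555, +0.9878)
  (0,1): δ = 143.28°  ·
  (0,2): δ = 96.97°  ·
  (0,3): δ = 22.19°  ✓
  (0,4): δ = 91.86°  ·
  (0,5): δ = 155.41°  ·
  (1,2): δ = 133.69°  ·
  (1,3): δ = 58.91°  ·
  (1,4): δ = 55.15°  ·
  (1,5): δ = 118.69°  ·
  (2,3): δ = 105.22°  ·
  (2,4): δ = 8.83°  ✓
  (2,5): δ = 72.38°  ·
  (3,4): δ = 65.94°  ·
  (3,5): δ = 2.40°  ✓
  (4,5): δ = 116.45°  ·
antipodal pairs: 3

count = 3; pairs: (0,3), (2,4), (3,5)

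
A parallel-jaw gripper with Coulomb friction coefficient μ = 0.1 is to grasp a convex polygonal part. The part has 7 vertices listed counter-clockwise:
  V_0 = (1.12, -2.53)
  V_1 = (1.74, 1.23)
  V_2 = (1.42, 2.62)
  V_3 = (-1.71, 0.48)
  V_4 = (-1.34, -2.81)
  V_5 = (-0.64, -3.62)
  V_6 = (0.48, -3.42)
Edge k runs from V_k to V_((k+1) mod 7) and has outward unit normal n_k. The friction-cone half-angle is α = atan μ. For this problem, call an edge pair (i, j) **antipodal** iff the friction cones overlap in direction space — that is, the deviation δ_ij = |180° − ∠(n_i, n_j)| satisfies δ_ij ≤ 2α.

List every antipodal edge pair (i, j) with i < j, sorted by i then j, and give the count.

α = atan 0.1 = 5.71°;  2α = 11.42°
n_0 = (+0.9867, -0.1627)
n_1 = (+0.9745, +0.2243)
n_2 = (-0.5644, +0.8255)
n_3 = (-0.9937, -0.1118)
n_4 = (-0.7566, -0.6539)
n_5 = (+0.1758, -0.9844)
n_6 = (+0.8119, -0.5838)
  (0,1): δ = 157.67°  ·
  (0,2): δ = 46.28°  ·
  (0,3): δ = 15.78°  ·
  (0,4): δ = 50.20°  ·
  (0,5): δ = 109.49°  ·
  (0,6): δ = 153.64°  ·
  (1,2): δ = 68.60°  ·
  (1,3): δ = 6.55°  ✓
  (1,4): δ = 27.87°  ·
  (1,5): δ = 87.16°  ·
  (1,6): δ = 131.32°  ·
  (2,3): δ = 117.94°  ·
  (2,4): δ = 83.53°  ·
  (2,5): δ = 24.24°  ·
  (2,6): δ = 19.92°  ·
  (3,4): δ = 145.58°  ·
  (3,5): δ = 86.29°  ·
  (3,6): δ = 42.14°  ·
  (4,5): δ = 120.71°  ·
  (4,6): δ = 76.55°  ·
  (5,6): δ = 135.84°  ·
antipodal pairs: 1

count = 1; pairs: (1,3)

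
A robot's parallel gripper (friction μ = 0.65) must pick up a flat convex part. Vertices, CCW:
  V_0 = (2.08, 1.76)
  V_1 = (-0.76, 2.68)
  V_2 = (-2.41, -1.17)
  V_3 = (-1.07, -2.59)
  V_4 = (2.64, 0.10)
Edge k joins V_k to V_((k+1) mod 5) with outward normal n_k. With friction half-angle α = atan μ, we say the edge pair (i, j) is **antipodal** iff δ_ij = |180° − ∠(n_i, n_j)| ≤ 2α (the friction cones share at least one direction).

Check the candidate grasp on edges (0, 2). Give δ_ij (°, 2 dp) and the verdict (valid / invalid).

δ = 28.71°, valid

α = atan 0.65 = 33.02°;  2α = 66.05°
edge 0: e_0 = (-2.84, +0.92);  n_0 = (+0.3082, +0.9513)
edge 2: e_2 = (+1.34, -1.42);  n_2 = (-0.7273, -0.6863)
∠(n_0, n_2) = 151.29°
δ = |180° − 151.29°| = 28.71°
28.71° ≤ 2α = 66.05°  →  valid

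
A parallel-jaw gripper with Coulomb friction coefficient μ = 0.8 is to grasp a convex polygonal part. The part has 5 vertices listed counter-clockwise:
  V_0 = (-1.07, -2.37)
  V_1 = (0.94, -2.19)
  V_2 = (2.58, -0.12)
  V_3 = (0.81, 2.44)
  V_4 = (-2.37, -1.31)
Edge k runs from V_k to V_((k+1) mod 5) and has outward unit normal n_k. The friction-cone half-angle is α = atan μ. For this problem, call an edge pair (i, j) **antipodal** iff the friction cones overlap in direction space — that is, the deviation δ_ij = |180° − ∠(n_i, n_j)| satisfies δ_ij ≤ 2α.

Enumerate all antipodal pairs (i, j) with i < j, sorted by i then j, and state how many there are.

α = atan 0.8 = 38.66°;  2α = 77.32°
n_0 = (+0.0892, -0.9960)
n_1 = (+0.7838, -0.6210)
n_2 = (+0.8225, +0.5687)
n_3 = (-0.7627, +0.6468)
n_4 = (-0.6319, -0.7750)
  (0,1): δ = 133.51°  ·
  (0,2): δ = 60.46°  ✓
  (0,3): δ = 44.58°  ✓
  (0,4): δ = 135.69°  ·
  (1,2): δ = 106.95°  ·
  (1,3): δ = 1.91°  ✓
  (1,4): δ = 89.20°  ·
  (2,3): δ = 74.96°  ✓
  (2,4): δ = 16.15°  ✓
  (3,4): δ = 88.90°  ·
antipodal pairs: 5

count = 5; pairs: (0,2), (0,3), (1,3), (2,3), (2,4)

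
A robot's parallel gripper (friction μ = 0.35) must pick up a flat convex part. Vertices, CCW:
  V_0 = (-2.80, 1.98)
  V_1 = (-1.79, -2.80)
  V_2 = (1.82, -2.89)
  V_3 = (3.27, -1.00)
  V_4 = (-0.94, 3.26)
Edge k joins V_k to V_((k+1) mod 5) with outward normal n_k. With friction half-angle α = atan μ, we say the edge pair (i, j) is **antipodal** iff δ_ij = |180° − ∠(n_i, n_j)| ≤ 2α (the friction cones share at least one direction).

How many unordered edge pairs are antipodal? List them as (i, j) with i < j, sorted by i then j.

count = 3; pairs: (0,3), (1,4), (2,4)

α = atan 0.35 = 19.29°;  2α = 38.58°
n_0 = (-0.9784, -0.2067)
n_1 = (-0.0249, -0.9997)
n_2 = (+0.7934, -0.6087)
n_3 = (+0.7113, +0.7029)
n_4 = (-0.5669, +0.8238)
  (0,1): δ = 103.36°  ·
  (0,2): δ = 49.43°  ·
  (0,3): δ = 32.73°  ✓
  (0,4): δ = 112.60°  ·
  (1,2): δ = 126.07°  ·
  (1,3): δ = 43.91°  ·
  (1,4): δ = 35.96°  ✓
  (2,3): δ = 97.84°  ·
  (2,4): δ = 17.97°  ✓
  (3,4): δ = 100.13°  ·
antipodal pairs: 3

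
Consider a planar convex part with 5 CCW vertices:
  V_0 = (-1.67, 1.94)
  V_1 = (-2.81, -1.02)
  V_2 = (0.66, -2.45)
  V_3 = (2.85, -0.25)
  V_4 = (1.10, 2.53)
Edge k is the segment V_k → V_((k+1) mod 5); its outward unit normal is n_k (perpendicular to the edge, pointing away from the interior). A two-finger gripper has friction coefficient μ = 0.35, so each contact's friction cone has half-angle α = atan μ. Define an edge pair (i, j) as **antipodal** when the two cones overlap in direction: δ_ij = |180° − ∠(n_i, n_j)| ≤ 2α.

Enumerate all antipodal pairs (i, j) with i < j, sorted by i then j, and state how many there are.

α = atan 0.35 = 19.29°;  2α = 38.58°
n_0 = (-0.9332, +0.3594)
n_1 = (-0.3810, -0.9246)
n_2 = (+0.7087, -0.7055)
n_3 = (+0.8463, +0.5327)
n_4 = (-0.2083, +0.9781)
  (0,1): δ = 91.33°  ·
  (0,2): δ = 23.81°  ✓
  (0,3): δ = 53.25°  ·
  (0,4): δ = 123.09°  ·
  (1,2): δ = 112.47°  ·
  (1,3): δ = 35.41°  ✓
  (1,4): δ = 34.42°  ✓
  (2,3): δ = 102.94°  ·
  (2,4): δ = 33.11°  ✓
  (3,4): δ = 110.17°  ·
antipodal pairs: 4

count = 4; pairs: (0,2), (1,3), (1,4), (2,4)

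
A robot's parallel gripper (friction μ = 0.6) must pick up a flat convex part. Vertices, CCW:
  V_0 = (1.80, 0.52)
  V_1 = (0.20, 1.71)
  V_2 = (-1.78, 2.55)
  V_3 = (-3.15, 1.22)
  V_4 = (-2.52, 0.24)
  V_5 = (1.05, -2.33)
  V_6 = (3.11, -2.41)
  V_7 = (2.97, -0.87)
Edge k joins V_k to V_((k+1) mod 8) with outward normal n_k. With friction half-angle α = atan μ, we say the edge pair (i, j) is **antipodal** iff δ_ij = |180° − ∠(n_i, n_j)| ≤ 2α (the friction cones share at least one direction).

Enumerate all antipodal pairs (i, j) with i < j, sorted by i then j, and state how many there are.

count = 13; pairs: (0,3), (0,4), (0,5), (1,3), (1,4), (1,5), (2,5), (2,6), (3,6), (3,7), (4,6), (4,7), (5,7)

α = atan 0.6 = 30.96°;  2α = 61.93°
n_0 = (+0.5968, +0.8024)
n_1 = (+0.3905, +0.9206)
n_2 = (-0.6966, +0.7175)
n_3 = (-0.8412, -0.5408)
n_4 = (-0.5842, -0.8116)
n_5 = (-0.0388, -0.9992)
n_6 = (+0.9959, +0.0905)
n_7 = (+0.7651, +0.6440)
  (0,1): δ = 166.35°  ·
  (0,2): δ = 99.21°  ·
  (0,3): δ = 20.62°  ✓
  (0,4): δ = 0.89°  ✓
  (0,5): δ = 34.42°  ✓
  (0,6): δ = 131.83°  ·
  (0,7): δ = 166.73°  ·
  (1,2): δ = 112.86°  ·
  (1,3): δ = 34.28°  ✓
  (1,4): δ = 12.76°  ✓
  (1,5): δ = 20.76°  ✓
  (1,6): δ = 118.18°  ·
  (1,7): δ = 153.08°  ·
  (2,3): δ = 101.42°  ·
  (2,4): δ = 79.90°  ·
  (2,5): δ = 46.38°  ✓
  (2,6): δ = 51.04°  ✓
  (2,7): δ = 85.94°  ·
  (3,4): δ = 158.48°  ·
  (3,5): δ = 124.96°  ·
  (3,6): δ = 27.54°  ✓
  (3,7): δ = 7.35°  ✓
  (4,5): δ = 146.47°  ·
  (4,6): δ = 49.06°  ✓
  (4,7): δ = 14.16°  ✓
  (5,6): δ = 82.58°  ·
  (5,7): δ = 47.69°  ✓
  (6,7): δ = 145.11°  ·
antipodal pairs: 13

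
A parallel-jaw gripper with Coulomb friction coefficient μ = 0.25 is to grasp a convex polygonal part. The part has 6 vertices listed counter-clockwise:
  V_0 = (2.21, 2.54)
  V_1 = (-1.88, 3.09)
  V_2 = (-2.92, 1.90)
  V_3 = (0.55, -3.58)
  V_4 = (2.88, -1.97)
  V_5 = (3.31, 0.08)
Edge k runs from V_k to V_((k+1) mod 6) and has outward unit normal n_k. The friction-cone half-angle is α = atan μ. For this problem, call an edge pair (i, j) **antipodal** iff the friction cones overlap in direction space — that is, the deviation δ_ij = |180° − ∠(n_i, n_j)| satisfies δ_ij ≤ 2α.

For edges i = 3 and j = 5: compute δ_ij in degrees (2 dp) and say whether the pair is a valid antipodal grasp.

α = atan 0.25 = 14.04°;  2α = 28.07°
edge 3: e_3 = (+2.33, +1.61);  n_3 = (+0.5685, -0.8227)
edge 5: e_5 = (-1.10, +2.46);  n_5 = (+0.9129, +0.4082)
∠(n_3, n_5) = 79.45°
δ = |180° − 79.45°| = 100.55°
100.55° > 2α = 28.07°  →  invalid

δ = 100.55°, invalid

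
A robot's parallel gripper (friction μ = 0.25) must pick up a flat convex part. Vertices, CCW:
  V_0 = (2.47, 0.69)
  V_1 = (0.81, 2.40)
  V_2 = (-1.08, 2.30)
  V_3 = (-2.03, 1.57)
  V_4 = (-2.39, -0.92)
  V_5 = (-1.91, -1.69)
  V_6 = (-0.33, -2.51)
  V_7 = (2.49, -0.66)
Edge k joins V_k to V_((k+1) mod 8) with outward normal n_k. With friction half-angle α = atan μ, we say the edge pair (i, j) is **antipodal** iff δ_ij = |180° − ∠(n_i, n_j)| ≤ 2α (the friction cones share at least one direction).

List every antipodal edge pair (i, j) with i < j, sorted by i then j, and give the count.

α = atan 0.25 = 14.04°;  2α = 28.07°
n_0 = (+0.7175, +0.6965)
n_1 = (-0.0528, +0.9986)
n_2 = (-0.6093, +0.7929)
n_3 = (-0.9897, +0.1431)
n_4 = (-0.8486, -0.5290)
n_5 = (-0.4606, -0.8876)
n_6 = (+0.5485, -0.8361)
n_7 = (+0.9999, +0.0148)
  (0,1): δ = 131.12°  ·
  (0,2): δ = 96.61°  ·
  (0,3): δ = 52.38°  ·
  (0,4): δ = 12.21°  ✓
  (0,5): δ = 18.42°  ✓
  (0,6): δ = 79.12°  ·
  (0,7): δ = 136.70°  ·
  (1,2): δ = 145.49°  ·
  (1,3): δ = 101.26°  ·
  (1,4): δ = 61.09°  ·
  (1,5): δ = 30.46°  ·
  (1,6): δ = 30.24°  ·
  (1,7): δ = 87.82°  ·
  (2,3): δ = 135.77°  ·
  (2,4): δ = 95.60°  ·
  (2,5): δ = 64.97°  ·
  (2,6): δ = 4.27°  ✓
  (2,7): δ = 53.31°  ·
  (3,4): δ = 139.83°  ·
  (3,5): δ = 109.20°  ·
  (3,6): δ = 48.51°  ·
  (3,7): δ = 9.08°  ✓
  (4,5): δ = 149.37°  ·
  (4,6): δ = 88.67°  ·
  (4,7): δ = 31.09°  ·
  (5,6): δ = 119.31°  ·
  (5,7): δ = 61.72°  ·
  (6,7): δ = 122.42°  ·
antipodal pairs: 4

count = 4; pairs: (0,4), (0,5), (2,6), (3,7)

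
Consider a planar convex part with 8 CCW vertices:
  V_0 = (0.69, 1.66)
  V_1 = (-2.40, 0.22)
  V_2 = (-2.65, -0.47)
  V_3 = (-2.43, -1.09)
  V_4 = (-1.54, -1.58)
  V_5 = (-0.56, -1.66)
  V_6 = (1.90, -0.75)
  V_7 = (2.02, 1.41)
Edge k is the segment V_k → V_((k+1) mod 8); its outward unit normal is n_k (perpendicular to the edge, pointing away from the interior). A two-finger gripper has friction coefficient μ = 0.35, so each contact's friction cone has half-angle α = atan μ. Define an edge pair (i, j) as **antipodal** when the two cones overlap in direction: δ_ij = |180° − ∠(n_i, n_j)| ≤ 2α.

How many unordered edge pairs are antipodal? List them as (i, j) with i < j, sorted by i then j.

α = atan 0.35 = 19.29°;  2α = 38.58°
n_0 = (-0.4224, +0.9064)
n_1 = (-0.9402, +0.3406)
n_2 = (-0.9424, -0.3344)
n_3 = (-0.4823, -0.8760)
n_4 = (-0.0814, -0.9967)
n_5 = (+0.3469, -0.9379)
n_6 = (+0.9985, -0.0555)
n_7 = (+0.1847, +0.9828)
  (0,1): δ = 134.90°  ·
  (0,2): δ = 95.45°  ·
  (0,3): δ = 53.82°  ·
  (0,4): δ = 29.65°  ✓
  (0,5): δ = 4.69°  ✓
  (0,6): δ = 61.83°  ·
  (0,7): δ = 144.37°  ·
  (1,2): δ = 140.55°  ·
  (1,3): δ = 98.92°  ·
  (1,4): δ = 74.75°  ·
  (1,5): δ = 49.78°  ·
  (1,6): δ = 16.74°  ✓
  (1,7): δ = 99.27°  ·
  (2,3): δ = 138.37°  ·
  (2,4): δ = 114.20°  ·
  (2,5): δ = 89.24°  ·
  (2,6): δ = 22.72°  ✓
  (2,7): δ = 59.82°  ·
  (3,4): δ = 155.83°  ·
  (3,5): δ = 130.86°  ·
  (3,6): δ = 64.34°  ·
  (3,7): δ = 18.19°  ✓
  (4,5): δ = 155.03°  ·
  (4,6): δ = 88.51°  ·
  (4,7): δ = 5.98°  ✓
  (5,6): δ = 113.48°  ·
  (5,7): δ = 30.95°  ✓
  (6,7): δ = 97.47°  ·
antipodal pairs: 7

count = 7; pairs: (0,4), (0,5), (1,6), (2,6), (3,7), (4,7), (5,7)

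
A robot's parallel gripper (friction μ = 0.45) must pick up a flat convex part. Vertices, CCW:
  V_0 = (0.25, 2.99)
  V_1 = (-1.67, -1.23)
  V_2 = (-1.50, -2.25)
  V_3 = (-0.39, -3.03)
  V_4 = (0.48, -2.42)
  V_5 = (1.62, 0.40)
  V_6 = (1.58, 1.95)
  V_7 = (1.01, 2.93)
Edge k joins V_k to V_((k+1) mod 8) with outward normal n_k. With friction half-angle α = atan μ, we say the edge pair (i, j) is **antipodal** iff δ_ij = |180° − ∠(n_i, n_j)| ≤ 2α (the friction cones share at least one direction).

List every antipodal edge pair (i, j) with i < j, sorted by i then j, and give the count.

α = atan 0.45 = 24.23°;  2α = 48.46°
n_0 = (-0.9102, +0.4141)
n_1 = (-0.9864, -0.1644)
n_2 = (-0.5749, -0.8182)
n_3 = (+0.5741, -0.8188)
n_4 = (+0.9271, -0.3748)
n_5 = (+0.9997, +0.0258)
n_6 = (+0.8644, +0.5028)
n_7 = (+0.0787, +0.9969)
  (0,1): δ = 146.07°  ·
  (0,2): δ = 100.63°  ·
  (0,3): δ = 30.50°  ✓
  (0,4): δ = 2.45°  ✓
  (0,5): δ = 25.94°  ✓
  (0,6): δ = 54.65°  ·
  (0,7): δ = 109.95°  ·
  (1,2): δ = 134.56°  ·
  (1,3): δ = 64.43°  ·
  (1,4): δ = 31.47°  ✓
  (1,5): δ = 7.98°  ✓
  (1,6): δ = 20.72°  ✓
  (1,7): δ = 76.02°  ·
  (2,3): δ = 109.87°  ·
  (2,4): δ = 76.92°  ·
  (2,5): δ = 53.43°  ·
  (2,6): δ = 24.72°  ✓
  (2,7): δ = 30.58°  ✓
  (3,4): δ = 147.05°  ·
  (3,5): δ = 123.56°  ·
  (3,6): δ = 94.85°  ·
  (3,7): δ = 39.55°  ✓
  (4,5): δ = 156.51°  ·
  (4,6): δ = 127.81°  ·
  (4,7): δ = 72.50°  ·
  (5,6): δ = 151.29°  ·
  (5,7): δ = 95.99°  ·
  (6,7): δ = 124.70°  ·
antipodal pairs: 9

count = 9; pairs: (0,3), (0,4), (0,5), (1,4), (1,5), (1,6), (2,6), (2,7), (3,7)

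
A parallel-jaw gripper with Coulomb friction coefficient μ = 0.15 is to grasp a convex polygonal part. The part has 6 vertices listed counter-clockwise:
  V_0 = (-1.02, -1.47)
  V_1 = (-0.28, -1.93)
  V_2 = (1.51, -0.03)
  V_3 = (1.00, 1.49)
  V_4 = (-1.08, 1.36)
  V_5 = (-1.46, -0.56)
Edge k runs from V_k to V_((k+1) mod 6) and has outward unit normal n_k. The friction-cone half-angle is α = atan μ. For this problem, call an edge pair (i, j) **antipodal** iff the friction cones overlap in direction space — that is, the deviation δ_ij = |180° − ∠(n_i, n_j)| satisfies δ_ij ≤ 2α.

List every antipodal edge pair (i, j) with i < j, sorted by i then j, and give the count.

count = 1; pairs: (2,5)

α = atan 0.15 = 8.53°;  2α = 17.06°
n_0 = (-0.5279, -0.8493)
n_1 = (+0.7279, -0.6857)
n_2 = (+0.9481, +0.3181)
n_3 = (-0.0624, +0.9981)
n_4 = (-0.9810, +0.1942)
n_5 = (-0.9003, -0.4353)
  (0,1): δ = 101.43°  ·
  (0,2): δ = 39.59°  ·
  (0,3): δ = 35.44°  ·
  (0,4): δ = 110.67°  ·
  (0,5): δ = 147.67°  ·
  (1,2): δ = 118.16°  ·
  (1,3): δ = 43.13°  ·
  (1,4): δ = 32.10°  ·
  (1,5): δ = 69.10°  ·
  (2,3): δ = 104.97°  ·
  (2,4): δ = 29.74°  ·
  (2,5): δ = 7.26°  ✓
  (3,4): δ = 104.77°  ·
  (3,5): δ = 67.77°  ·
  (4,5): δ = 143.00°  ·
antipodal pairs: 1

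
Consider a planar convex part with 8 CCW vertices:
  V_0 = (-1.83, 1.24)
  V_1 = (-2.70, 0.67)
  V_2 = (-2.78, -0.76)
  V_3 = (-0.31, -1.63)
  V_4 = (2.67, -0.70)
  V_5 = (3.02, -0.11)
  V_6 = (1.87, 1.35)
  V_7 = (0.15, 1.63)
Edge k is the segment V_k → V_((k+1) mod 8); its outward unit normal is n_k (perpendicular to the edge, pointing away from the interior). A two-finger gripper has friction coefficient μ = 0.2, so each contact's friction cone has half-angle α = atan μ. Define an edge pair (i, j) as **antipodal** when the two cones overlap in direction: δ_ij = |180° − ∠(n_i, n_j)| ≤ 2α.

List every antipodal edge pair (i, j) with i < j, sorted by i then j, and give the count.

count = 3; pairs: (0,3), (2,6), (3,7)

α = atan 0.2 = 11.31°;  2α = 22.62°
n_0 = (-0.5480, +0.8365)
n_1 = (-0.9984, +0.0559)
n_2 = (-0.3322, -0.9432)
n_3 = (+0.2979, -0.9546)
n_4 = (+0.8601, -0.5102)
n_5 = (+0.7856, +0.6188)
n_6 = (+0.1607, +0.9870)
n_7 = (-0.1933, +0.9811)
  (0,1): δ = 126.43°  ·
  (0,2): δ = 52.64°  ·
  (0,3): δ = 15.90°  ✓
  (0,4): δ = 26.09°  ·
  (0,5): δ = 94.99°  ·
  (0,6): δ = 137.52°  ·
  (0,7): δ = 157.91°  ·
  (1,2): δ = 106.20°  ·
  (1,3): δ = 69.47°  ·
  (1,4): δ = 27.48°  ·
  (1,5): δ = 41.43°  ·
  (1,6): δ = 83.96°  ·
  (1,7): δ = 104.34°  ·
  (2,3): δ = 143.26°  ·
  (2,4): δ = 101.27°  ·
  (2,5): δ = 32.37°  ·
  (2,6): δ = 10.16°  ✓
  (2,7): δ = 30.55°  ·
  (3,4): δ = 138.01°  ·
  (3,5): δ = 69.11°  ·
  (3,6): δ = 26.58°  ·
  (3,7): δ = 6.19°  ✓
  (4,5): δ = 111.10°  ·
  (4,6): δ = 68.57°  ·
  (4,7): δ = 48.18°  ·
  (5,6): δ = 137.47°  ·
  (5,7): δ = 117.08°  ·
  (6,7): δ = 159.61°  ·
antipodal pairs: 3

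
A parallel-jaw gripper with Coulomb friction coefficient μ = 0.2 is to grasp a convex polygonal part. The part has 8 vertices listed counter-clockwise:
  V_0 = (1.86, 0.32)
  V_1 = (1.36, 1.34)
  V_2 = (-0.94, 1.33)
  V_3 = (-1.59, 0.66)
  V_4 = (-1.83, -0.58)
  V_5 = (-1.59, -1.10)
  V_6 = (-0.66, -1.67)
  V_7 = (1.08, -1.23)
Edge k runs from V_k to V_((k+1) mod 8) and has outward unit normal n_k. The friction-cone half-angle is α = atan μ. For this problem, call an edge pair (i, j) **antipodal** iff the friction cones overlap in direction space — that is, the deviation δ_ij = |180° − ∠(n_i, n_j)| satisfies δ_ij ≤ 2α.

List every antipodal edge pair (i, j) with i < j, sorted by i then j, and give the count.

count = 4; pairs: (0,4), (1,6), (2,7), (3,7)

α = atan 0.2 = 11.31°;  2α = 22.62°
n_0 = (+0.8979, +0.4402)
n_1 = (-0.0043, +1.0000)
n_2 = (-0.7177, +0.6963)
n_3 = (-0.9818, +0.1900)
n_4 = (-0.9080, -0.4191)
n_5 = (-0.5226, -0.8526)
n_6 = (+0.2452, -0.9695)
n_7 = (+0.8933, -0.4495)
  (0,1): δ = 115.86°  ·
  (0,2): δ = 70.25°  ·
  (0,3): δ = 37.07°  ·
  (0,4): δ = 1.34°  ✓
  (0,5): δ = 32.38°  ·
  (0,6): δ = 78.08°  ·
  (0,7): δ = 127.17°  ·
  (1,2): δ = 134.38°  ·
  (1,3): δ = 101.20°  ·
  (1,4): δ = 65.47°  ·
  (1,5): δ = 31.75°  ·
  (1,6): δ = 13.94°  ✓
  (1,7): δ = 63.04°  ·
  (2,3): δ = 146.82°  ·
  (2,4): δ = 111.09°  ·
  (2,5): δ = 77.37°  ·
  (2,6): δ = 31.68°  ·
  (2,7): δ = 17.42°  ✓
  (3,4): δ = 144.27°  ·
  (3,5): δ = 110.55°  ·
  (3,6): δ = 64.85°  ·
  (3,7): δ = 15.76°  ✓
  (4,5): δ = 146.28°  ·
  (4,6): δ = 100.58°  ·
  (4,7): δ = 51.49°  ·
  (5,6): δ = 134.30°  ·
  (5,7): δ = 85.21°  ·
  (6,7): δ = 130.90°  ·
antipodal pairs: 4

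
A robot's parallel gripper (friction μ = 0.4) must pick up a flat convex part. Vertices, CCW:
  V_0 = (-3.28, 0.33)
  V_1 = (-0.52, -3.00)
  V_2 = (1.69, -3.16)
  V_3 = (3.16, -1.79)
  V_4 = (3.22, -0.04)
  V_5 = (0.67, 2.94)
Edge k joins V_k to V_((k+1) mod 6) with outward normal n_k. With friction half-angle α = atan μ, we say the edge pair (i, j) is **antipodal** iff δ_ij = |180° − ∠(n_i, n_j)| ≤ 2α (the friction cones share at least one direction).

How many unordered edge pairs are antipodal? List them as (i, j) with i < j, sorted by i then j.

count = 4; pairs: (0,3), (0,4), (1,5), (2,5)

α = atan 0.4 = 21.80°;  2α = 43.60°
n_0 = (-0.7699, -0.6381)
n_1 = (-0.0722, -0.9974)
n_2 = (+0.6818, -0.7316)
n_3 = (+0.9994, -0.0343)
n_4 = (+0.7598, +0.6502)
n_5 = (-0.5513, +0.8343)
  (0,1): δ = 133.79°  ·
  (0,2): δ = 86.67°  ·
  (0,3): δ = 41.62°  ✓
  (0,4): δ = 0.90°  ✓
  (0,5): δ = 83.80°  ·
  (1,2): δ = 132.88°  ·
  (1,3): δ = 87.82°  ·
  (1,4): δ = 45.31°  ·
  (1,5): δ = 37.60°  ✓
  (2,3): δ = 134.95°  ·
  (2,4): δ = 92.43°  ·
  (2,5): δ = 9.53°  ✓
  (3,4): δ = 137.48°  ·
  (3,5): δ = 54.58°  ·
  (4,5): δ = 97.10°  ·
antipodal pairs: 4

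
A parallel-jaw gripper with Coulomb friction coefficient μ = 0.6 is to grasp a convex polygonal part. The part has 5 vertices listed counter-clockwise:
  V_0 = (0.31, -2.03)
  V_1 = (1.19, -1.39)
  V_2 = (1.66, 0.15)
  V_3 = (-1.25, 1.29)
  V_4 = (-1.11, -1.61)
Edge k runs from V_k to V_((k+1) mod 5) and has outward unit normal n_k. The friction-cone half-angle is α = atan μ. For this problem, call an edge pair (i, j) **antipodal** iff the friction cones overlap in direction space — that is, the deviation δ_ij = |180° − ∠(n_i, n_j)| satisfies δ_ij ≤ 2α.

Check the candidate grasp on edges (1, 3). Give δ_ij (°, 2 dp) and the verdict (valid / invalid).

δ = 19.74°, valid

α = atan 0.6 = 30.96°;  2α = 61.93°
edge 1: e_1 = (+0.47, +1.54);  n_1 = (+0.9564, -0.2919)
edge 3: e_3 = (+0.14, -2.90);  n_3 = (-0.9988, -0.0482)
∠(n_1, n_3) = 160.26°
δ = |180° − 160.26°| = 19.74°
19.74° ≤ 2α = 61.93°  →  valid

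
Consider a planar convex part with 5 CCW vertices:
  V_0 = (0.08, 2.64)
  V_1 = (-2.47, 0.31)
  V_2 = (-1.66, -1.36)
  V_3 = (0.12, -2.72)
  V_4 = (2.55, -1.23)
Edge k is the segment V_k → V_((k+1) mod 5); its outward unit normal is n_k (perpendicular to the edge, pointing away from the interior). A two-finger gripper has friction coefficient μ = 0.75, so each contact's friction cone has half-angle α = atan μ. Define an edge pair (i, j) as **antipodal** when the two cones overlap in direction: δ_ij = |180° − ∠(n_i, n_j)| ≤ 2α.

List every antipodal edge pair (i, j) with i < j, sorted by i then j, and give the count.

count = 3; pairs: (0,3), (1,4), (2,4)

α = atan 0.75 = 36.87°;  2α = 73.74°
n_0 = (-0.6745, +0.7382)
n_1 = (-0.8998, -0.4364)
n_2 = (-0.6071, -0.7946)
n_3 = (+0.5227, -0.8525)
n_4 = (+0.8429, +0.5380)
  (0,1): δ = 106.54°  ·
  (0,2): δ = 79.80°  ·
  (0,3): δ = 10.90°  ✓
  (0,4): δ = 80.13°  ·
  (1,2): δ = 153.26°  ·
  (1,3): δ = 84.36°  ·
  (1,4): δ = 6.67°  ✓
  (2,3): δ = 111.10°  ·
  (2,4): δ = 20.07°  ✓
  (3,4): δ = 88.97°  ·
antipodal pairs: 3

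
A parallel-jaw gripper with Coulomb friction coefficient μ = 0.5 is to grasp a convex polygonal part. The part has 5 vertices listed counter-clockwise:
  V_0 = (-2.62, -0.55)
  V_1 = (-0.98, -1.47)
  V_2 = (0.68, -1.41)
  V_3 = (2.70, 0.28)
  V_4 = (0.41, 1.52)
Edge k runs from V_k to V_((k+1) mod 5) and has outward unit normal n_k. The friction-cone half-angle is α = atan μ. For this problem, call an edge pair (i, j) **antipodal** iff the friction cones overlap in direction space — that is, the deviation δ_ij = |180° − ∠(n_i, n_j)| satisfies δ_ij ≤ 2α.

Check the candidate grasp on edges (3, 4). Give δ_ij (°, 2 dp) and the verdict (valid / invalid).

δ = 117.23°, invalid

α = atan 0.5 = 26.57°;  2α = 53.13°
edge 3: e_3 = (-2.29, +1.24);  n_3 = (+0.4762, +0.8794)
edge 4: e_4 = (-3.03, -2.07);  n_4 = (-0.5641, +0.8257)
∠(n_3, n_4) = 62.77°
δ = |180° − 62.77°| = 117.23°
117.23° > 2α = 53.13°  →  invalid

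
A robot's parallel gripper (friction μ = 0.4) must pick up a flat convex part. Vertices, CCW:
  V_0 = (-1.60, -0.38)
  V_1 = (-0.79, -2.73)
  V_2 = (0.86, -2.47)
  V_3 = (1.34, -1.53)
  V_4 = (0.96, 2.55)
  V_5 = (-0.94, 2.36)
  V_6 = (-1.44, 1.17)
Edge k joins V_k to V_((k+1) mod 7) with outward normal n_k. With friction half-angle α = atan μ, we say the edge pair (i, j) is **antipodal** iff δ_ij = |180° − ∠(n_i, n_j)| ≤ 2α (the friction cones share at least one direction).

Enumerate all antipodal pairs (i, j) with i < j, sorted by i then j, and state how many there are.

count = 6; pairs: (0,3), (1,4), (2,5), (2,6), (3,5), (3,6)

α = atan 0.4 = 21.80°;  2α = 43.60°
n_0 = (-0.9454, -0.3259)
n_1 = (+0.1557, -0.9878)
n_2 = (+0.8906, -0.4548)
n_3 = (+0.9957, +0.0927)
n_4 = (-0.0995, +0.9950)
n_5 = (-0.9219, +0.3874)
n_6 = (-0.9947, +0.1027)
  (0,1): δ = 100.06°  ·
  (0,2): δ = 46.07°  ·
  (0,3): δ = 13.70°  ✓
  (0,4): δ = 76.69°  ·
  (0,5): δ = 138.19°  ·
  (0,6): δ = 155.09°  ·
  (1,2): δ = 126.01°  ·
  (1,3): δ = 93.63°  ·
  (1,4): δ = 3.24°  ✓
  (1,5): δ = 58.25°  ·
  (1,6): δ = 75.15°  ·
  (2,3): δ = 147.63°  ·
  (2,4): δ = 57.24°  ·
  (2,5): δ = 4.26°  ✓
  (2,6): δ = 21.16°  ✓
  (3,4): δ = 89.61°  ·
  (3,5): δ = 28.11°  ✓
  (3,6): δ = 11.21°  ✓
  (4,5): δ = 118.50°  ·
  (4,6): δ = 101.60°  ·
  (5,6): δ = 163.10°  ·
antipodal pairs: 6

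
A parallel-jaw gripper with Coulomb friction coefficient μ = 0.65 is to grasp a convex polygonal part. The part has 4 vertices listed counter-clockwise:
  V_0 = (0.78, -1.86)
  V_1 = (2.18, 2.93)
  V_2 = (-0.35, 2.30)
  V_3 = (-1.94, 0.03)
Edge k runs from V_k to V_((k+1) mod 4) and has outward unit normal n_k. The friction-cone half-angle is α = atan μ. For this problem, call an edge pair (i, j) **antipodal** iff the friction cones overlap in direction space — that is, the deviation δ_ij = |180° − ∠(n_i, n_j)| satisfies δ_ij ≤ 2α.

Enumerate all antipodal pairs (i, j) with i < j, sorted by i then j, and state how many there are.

α = atan 0.65 = 33.02°;  2α = 66.05°
n_0 = (+0.9598, -0.2805)
n_1 = (-0.2416, +0.9704)
n_2 = (-0.8191, +0.5737)
n_3 = (-0.5706, -0.8212)
  (0,1): δ = 59.72°  ✓
  (0,2): δ = 18.72°  ✓
  (0,3): δ = 71.50°  ·
  (1,2): δ = 138.99°  ·
  (1,3): δ = 48.78°  ✓
  (2,3): δ = 89.78°  ·
antipodal pairs: 3

count = 3; pairs: (0,1), (0,2), (1,3)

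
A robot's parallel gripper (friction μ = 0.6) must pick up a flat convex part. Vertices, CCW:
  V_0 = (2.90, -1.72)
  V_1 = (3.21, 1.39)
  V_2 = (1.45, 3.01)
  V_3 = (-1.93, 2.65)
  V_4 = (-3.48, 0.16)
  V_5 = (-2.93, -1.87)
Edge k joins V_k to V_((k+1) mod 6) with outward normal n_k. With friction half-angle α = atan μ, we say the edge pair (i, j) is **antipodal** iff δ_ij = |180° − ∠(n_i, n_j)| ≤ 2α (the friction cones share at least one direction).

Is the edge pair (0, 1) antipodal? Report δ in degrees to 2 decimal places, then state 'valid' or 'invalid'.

δ = 126.94°, invalid

α = atan 0.6 = 30.96°;  2α = 61.93°
edge 0: e_0 = (+0.31, +3.11);  n_0 = (+0.9951, -0.0992)
edge 1: e_1 = (-1.76, +1.62);  n_1 = (+0.6772, +0.7358)
∠(n_0, n_1) = 53.06°
δ = |180° − 53.06°| = 126.94°
126.94° > 2α = 61.93°  →  invalid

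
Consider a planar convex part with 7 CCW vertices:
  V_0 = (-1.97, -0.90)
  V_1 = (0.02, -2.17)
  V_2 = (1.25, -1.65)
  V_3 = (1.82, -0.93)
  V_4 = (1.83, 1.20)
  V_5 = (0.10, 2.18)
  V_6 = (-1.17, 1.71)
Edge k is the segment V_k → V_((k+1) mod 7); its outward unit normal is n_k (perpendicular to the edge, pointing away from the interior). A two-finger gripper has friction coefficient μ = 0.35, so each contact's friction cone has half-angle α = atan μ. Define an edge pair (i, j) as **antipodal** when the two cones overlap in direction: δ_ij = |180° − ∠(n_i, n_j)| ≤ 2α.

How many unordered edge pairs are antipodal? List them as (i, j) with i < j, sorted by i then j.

count = 5; pairs: (0,4), (1,5), (2,5), (2,6), (3,6)

α = atan 0.35 = 19.29°;  2α = 38.58°
n_0 = (-0.5380, -0.8430)
n_1 = (+0.3894, -0.9211)
n_2 = (+0.7840, -0.6207)
n_3 = (+1.0000, -0.0047)
n_4 = (+0.4929, +0.8701)
n_5 = (-0.3471, +0.9378)
n_6 = (-0.9561, +0.2931)
  (0,1): δ = 124.54°  ·
  (0,2): δ = 95.82°  ·
  (0,3): δ = 57.72°  ·
  (0,4): δ = 3.02°  ✓
  (0,5): δ = 52.85°  ·
  (0,6): δ = 105.50°  ·
  (1,2): δ = 151.28°  ·
  (1,3): δ = 113.19°  ·
  (1,4): δ = 52.45°  ·
  (1,5): δ = 2.61°  ✓
  (1,6): δ = 50.04°  ·
  (2,3): δ = 141.90°  ·
  (2,4): δ = 81.16°  ·
  (2,5): δ = 31.32°  ✓
  (2,6): δ = 21.33°  ✓
  (3,4): δ = 119.26°  ·
  (3,5): δ = 69.42°  ·
  (3,6): δ = 16.77°  ✓
  (4,5): δ = 130.16°  ·
  (4,6): δ = 77.51°  ·
  (5,6): δ = 127.35°  ·
antipodal pairs: 5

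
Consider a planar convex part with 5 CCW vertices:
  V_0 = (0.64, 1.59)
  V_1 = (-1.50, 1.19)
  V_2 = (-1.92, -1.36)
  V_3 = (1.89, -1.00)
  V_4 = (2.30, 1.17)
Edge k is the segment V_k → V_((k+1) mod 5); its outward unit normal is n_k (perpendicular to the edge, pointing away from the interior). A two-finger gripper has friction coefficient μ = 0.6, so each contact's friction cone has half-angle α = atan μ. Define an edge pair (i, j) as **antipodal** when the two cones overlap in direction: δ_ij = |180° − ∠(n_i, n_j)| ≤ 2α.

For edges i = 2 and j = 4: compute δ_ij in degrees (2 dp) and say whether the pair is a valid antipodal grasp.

α = atan 0.6 = 30.96°;  2α = 61.93°
edge 2: e_2 = (+3.81, +0.36);  n_2 = (+0.0941, -0.9956)
edge 4: e_4 = (-1.66, +0.42);  n_4 = (+0.2453, +0.9695)
∠(n_2, n_4) = 160.40°
δ = |180° − 160.40°| = 19.60°
19.60° ≤ 2α = 61.93°  →  valid

δ = 19.60°, valid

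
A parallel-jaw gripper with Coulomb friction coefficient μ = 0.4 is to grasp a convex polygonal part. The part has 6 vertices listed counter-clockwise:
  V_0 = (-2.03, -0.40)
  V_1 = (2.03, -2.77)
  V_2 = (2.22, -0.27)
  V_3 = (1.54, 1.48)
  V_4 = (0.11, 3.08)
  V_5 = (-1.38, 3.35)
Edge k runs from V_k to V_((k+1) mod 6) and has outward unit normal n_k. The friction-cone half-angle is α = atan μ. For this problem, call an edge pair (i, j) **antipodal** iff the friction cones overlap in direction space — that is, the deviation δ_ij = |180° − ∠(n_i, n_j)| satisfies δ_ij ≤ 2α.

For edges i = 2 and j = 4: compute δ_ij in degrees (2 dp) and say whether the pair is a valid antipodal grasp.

δ = 121.51°, invalid

α = atan 0.4 = 21.80°;  2α = 43.60°
edge 2: e_2 = (-0.68, +1.75);  n_2 = (+0.9321, +0.3622)
edge 4: e_4 = (-1.49, +0.27);  n_4 = (+0.1783, +0.9840)
∠(n_2, n_4) = 58.49°
δ = |180° − 58.49°| = 121.51°
121.51° > 2α = 43.60°  →  invalid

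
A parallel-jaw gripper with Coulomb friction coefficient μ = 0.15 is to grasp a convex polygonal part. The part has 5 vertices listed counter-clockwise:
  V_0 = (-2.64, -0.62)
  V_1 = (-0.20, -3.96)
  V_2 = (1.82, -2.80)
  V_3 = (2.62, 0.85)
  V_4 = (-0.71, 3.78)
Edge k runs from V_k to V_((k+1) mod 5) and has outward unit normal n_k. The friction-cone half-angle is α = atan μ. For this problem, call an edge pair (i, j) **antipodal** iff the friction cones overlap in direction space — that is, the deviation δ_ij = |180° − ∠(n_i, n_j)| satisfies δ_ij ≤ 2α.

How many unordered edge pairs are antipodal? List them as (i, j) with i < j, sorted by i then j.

count = 2; pairs: (0,3), (2,4)

α = atan 0.15 = 8.53°;  2α = 17.06°
n_0 = (-0.8075, -0.5899)
n_1 = (+0.4980, -0.8672)
n_2 = (+0.9768, -0.2141)
n_3 = (+0.6606, +0.7508)
n_4 = (-0.9158, +0.4017)
  (0,1): δ = 96.28°  ·
  (0,2): δ = 48.51°  ·
  (0,3): δ = 12.51°  ✓
  (0,4): δ = 120.17°  ·
  (1,2): δ = 132.23°  ·
  (1,3): δ = 71.21°  ·
  (1,4): δ = 36.45°  ·
  (2,3): δ = 118.98°  ·
  (2,4): δ = 11.32°  ✓
  (3,4): δ = 72.34°  ·
antipodal pairs: 2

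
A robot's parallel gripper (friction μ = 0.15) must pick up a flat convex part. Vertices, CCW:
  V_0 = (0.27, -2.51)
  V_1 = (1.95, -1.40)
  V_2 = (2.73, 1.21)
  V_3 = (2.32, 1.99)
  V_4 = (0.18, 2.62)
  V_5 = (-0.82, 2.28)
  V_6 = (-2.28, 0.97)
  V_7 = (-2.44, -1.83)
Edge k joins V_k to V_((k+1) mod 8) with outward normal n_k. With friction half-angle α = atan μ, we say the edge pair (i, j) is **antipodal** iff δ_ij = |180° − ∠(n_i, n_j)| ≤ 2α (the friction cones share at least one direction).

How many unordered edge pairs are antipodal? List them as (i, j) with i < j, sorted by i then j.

α = atan 0.15 = 8.53°;  2α = 17.06°
n_0 = (+0.5513, -0.8343)
n_1 = (+0.9581, -0.2863)
n_2 = (+0.8852, +0.4653)
n_3 = (+0.2824, +0.9593)
n_4 = (-0.3219, +0.9468)
n_5 = (-0.6678, +0.7443)
n_6 = (-0.9984, +0.0570)
n_7 = (-0.2434, -0.9699)
  (0,1): δ = 140.09°  ·
  (0,2): δ = 95.73°  ·
  (0,3): δ = 49.86°  ·
  (0,4): δ = 14.68°  ✓
  (0,5): δ = 8.45°  ✓
  (0,6): δ = 53.28°  ·
  (0,7): δ = 132.46°  ·
  (1,2): δ = 135.63°  ·
  (1,3): δ = 89.77°  ·
  (1,4): δ = 54.58°  ·
  (1,5): δ = 31.46°  ·
  (1,6): δ = 13.37°  ✓
  (1,7): δ = 92.55°  ·
  (2,3): δ = 134.13°  ·
  (2,4): δ = 98.95°  ·
  (2,5): δ = 75.83°  ·
  (2,6): δ = 31.00°  ·
  (2,7): δ = 48.19°  ·
  (3,4): δ = 144.82°  ·
  (3,5): δ = 121.70°  ·
  (3,6): δ = 76.87°  ·
  (3,7): δ = 2.32°  ✓
  (4,5): δ = 156.88°  ·
  (4,6): δ = 112.05°  ·
  (4,7): δ = 32.86°  ·
  (5,6): δ = 135.17°  ·
  (5,7): δ = 55.99°  ·
  (6,7): δ = 100.82°  ·
antipodal pairs: 4

count = 4; pairs: (0,4), (0,5), (1,6), (3,7)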